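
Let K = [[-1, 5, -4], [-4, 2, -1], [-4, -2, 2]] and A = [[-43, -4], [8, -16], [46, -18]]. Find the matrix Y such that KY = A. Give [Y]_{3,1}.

K is on the left of Y, so left-multiply by K⁻¹: Y = K⁻¹A.
det K = -6, so K⁻¹ = [[-1/3, 1/3, -1/2], [-2, 3, -5/2], [-8/3, 11/3, -3]].
Y = K⁻¹A = [[-1/3, 1/3, -1/2], [-2, 3, -5/2], [-8/3, 11/3, -3]] · [[-43, -4], [8, -16], [46, -18]] = [[-6, 5], [-5, 5], [6, 6]].

6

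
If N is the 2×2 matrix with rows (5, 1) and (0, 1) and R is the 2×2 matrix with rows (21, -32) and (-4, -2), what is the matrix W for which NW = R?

Left-multiplying both sides by N⁻¹ gives W = N⁻¹R.
det N = 5; the adjugate gives N⁻¹ = [[1/5, -1/5], [0, 1]].
W = N⁻¹R = [[1/5, -1/5], [0, 1]] · [[21, -32], [-4, -2]] = [[5, -6], [-4, -2]].

W = [[5, -6], [-4, -2]]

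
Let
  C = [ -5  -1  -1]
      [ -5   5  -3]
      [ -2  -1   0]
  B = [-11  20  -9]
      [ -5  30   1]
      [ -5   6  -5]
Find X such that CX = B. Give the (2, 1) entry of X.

Left-multiplying both sides by C⁻¹ gives X = C⁻¹B.
det C = -6; the adjugate gives C⁻¹ = [[1/2, -1/6, -4/3], [-1, 1/3, 5/3], [-5/2, 1/2, 5]].
X = C⁻¹B = [[1/2, -1/6, -4/3], [-1, 1/3, 5/3], [-5/2, 1/2, 5]] · [[-11, 20, -9], [-5, 30, 1], [-5, 6, -5]] = [[2, -3, 2], [1, 0, 1], [0, -5, -2]].

1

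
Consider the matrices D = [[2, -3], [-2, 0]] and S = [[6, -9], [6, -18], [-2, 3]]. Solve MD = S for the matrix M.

Since D sits to the right of M, M = SD⁻¹.
det D = -6; the adjugate gives D⁻¹ = [[0, -1/2], [-1/3, -1/3]].
M = SD⁻¹ = [[6, -9], [6, -18], [-2, 3]] · [[0, -1/2], [-1/3, -1/3]] = [[3, 0], [6, 3], [-1, 0]].

M = [[3, 0], [6, 3], [-1, 0]]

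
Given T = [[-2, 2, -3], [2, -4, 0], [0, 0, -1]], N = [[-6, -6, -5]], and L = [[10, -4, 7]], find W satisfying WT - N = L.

WT = L + N = [[4, -10, 2]].
Right-multiplying both sides by T⁻¹ gives W = (L + N)T⁻¹.
T has determinant -4; T⁻¹ = [[-1, -1/2, 3], [-1/2, -1/2, 3/2], [0, 0, -1]].
W = (L + N)T⁻¹ = [[1, 3, -5]].

W = [[1, 3, -5]]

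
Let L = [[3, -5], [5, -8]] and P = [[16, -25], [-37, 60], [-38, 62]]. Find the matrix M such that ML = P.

M = [[-3, 5], [-4, -5], [-6, -4]]

Right-multiplying both sides by L⁻¹ gives M = PL⁻¹.
L has determinant 1; L⁻¹ = [[-8, 5], [-5, 3]].
M = PL⁻¹ = [[16, -25], [-37, 60], [-38, 62]] · [[-8, 5], [-5, 3]] = [[-3, 5], [-4, -5], [-6, -4]].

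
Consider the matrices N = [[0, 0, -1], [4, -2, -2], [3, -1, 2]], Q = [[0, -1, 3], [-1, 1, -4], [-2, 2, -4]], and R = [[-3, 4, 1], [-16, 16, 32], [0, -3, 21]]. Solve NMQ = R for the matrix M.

M = [[0, -5, 3], [-1, 1, -2], [1, 5, -4]]

M = N⁻¹RQ⁻¹ (apply N⁻¹ on the left and Q⁻¹ on the right).
det N = -2, so N⁻¹ = [[3, -1/2, 1], [7, -3/2, 2], [-1, 0, 0]].
det Q = -4, so Q⁻¹ = [[-1, -1/2, -1/4], [-1, -3/2, 3/4], [0, -1/2, 1/4]].
N⁻¹R = [[-1, 1, 8], [3, -2, 1], [3, -4, -1]].
M = (N⁻¹R)Q⁻¹ = [[0, -5, 3], [-1, 1, -2], [1, 5, -4]].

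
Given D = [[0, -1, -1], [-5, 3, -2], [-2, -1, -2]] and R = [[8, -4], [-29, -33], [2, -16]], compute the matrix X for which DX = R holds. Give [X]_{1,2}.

D is on the left of X, so left-multiply by D⁻¹: X = D⁻¹R.
det D = -5, so D⁻¹ = [[8/5, 1/5, -1], [6/5, 2/5, -1], [-11/5, -2/5, 1]].
X = D⁻¹R = [[8/5, 1/5, -1], [6/5, 2/5, -1], [-11/5, -2/5, 1]] · [[8, -4], [-29, -33], [2, -16]] = [[5, 3], [-4, -2], [-4, 6]].

3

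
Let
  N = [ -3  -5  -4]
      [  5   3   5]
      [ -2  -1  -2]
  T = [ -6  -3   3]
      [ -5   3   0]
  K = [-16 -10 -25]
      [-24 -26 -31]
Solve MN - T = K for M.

M = [[0, -4, 1], [2, -3, 4]]

MN = K + T = [[-22, -13, -22], [-29, -23, -31]].
N is on the right of M, so right-multiply by N⁻¹: M = (K + T)N⁻¹.
N has determinant -1; N⁻¹ = [[1, 6, 13], [0, 2, 5], [-1, -7, -16]].
M = (K + T)N⁻¹ = [[0, -4, 1], [2, -3, 4]].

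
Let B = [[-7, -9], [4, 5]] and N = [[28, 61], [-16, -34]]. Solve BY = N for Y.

Y = [[-4, -1], [0, -6]]

Left-multiplying both sides by B⁻¹ gives Y = B⁻¹N.
B has determinant 1; B⁻¹ = [[5, 9], [-4, -7]].
Y = B⁻¹N = [[5, 9], [-4, -7]] · [[28, 61], [-16, -34]] = [[-4, -1], [0, -6]].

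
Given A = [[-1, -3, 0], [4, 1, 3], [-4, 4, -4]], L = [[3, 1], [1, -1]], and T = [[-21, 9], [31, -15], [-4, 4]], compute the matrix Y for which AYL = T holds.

Left-multiply by A⁻¹ and right-multiply by L⁻¹: Y = A⁻¹TL⁻¹.
det A = 4; the adjugate gives A⁻¹ = [[-4, -3, -9/4], [1, 1, 3/4], [5, 4, 11/4]].
det L = -4, so L⁻¹ = [[1/4, 1/4], [1/4, -3/4]].
A⁻¹T = [[0, 0], [7, -3], [8, -4]].
Y = (A⁻¹T)L⁻¹ = [[0, 0], [1, 4], [1, 5]].

Y = [[0, 0], [1, 4], [1, 5]]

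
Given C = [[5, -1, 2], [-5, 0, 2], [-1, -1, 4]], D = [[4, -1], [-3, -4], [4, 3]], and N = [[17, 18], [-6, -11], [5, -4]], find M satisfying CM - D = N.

M = [[3, 3], [0, -2], [3, 0]]

CM = N + D = [[21, 17], [-9, -15], [9, -1]].
C is on the left of M, so left-multiply by C⁻¹: M = C⁻¹(N + D).
det C = 2, so C⁻¹ = [[1, 1, -1], [9, 11, -10], [5/2, 3, -5/2]].
M = C⁻¹(N + D) = [[3, 3], [0, -2], [3, 0]].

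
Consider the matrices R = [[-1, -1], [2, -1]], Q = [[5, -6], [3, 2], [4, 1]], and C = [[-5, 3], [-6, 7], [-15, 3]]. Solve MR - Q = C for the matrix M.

M = [[2, 1], [-5, -4], [1, -5]]

MR = C + Q = [[0, -3], [-3, 9], [-11, 4]].
R is on the right of M, so right-multiply by R⁻¹: M = (C + Q)R⁻¹.
R has determinant 3; R⁻¹ = [[-1/3, 1/3], [-2/3, -1/3]].
M = (C + Q)R⁻¹ = [[2, 1], [-5, -4], [1, -5]].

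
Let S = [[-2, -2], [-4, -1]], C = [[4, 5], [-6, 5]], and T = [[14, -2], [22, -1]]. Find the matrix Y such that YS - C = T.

YS = T + C = [[18, 3], [16, 4]].
Right-multiplying both sides by S⁻¹ gives Y = (T + C)S⁻¹.
det S = -6, so S⁻¹ = [[1/6, -1/3], [-2/3, 1/3]].
Y = (T + C)S⁻¹ = [[1, -5], [0, -4]].

Y = [[1, -5], [0, -4]]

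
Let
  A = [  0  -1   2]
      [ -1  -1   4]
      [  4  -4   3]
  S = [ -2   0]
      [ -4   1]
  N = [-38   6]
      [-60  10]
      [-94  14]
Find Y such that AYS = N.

Y = [[-1, 0], [-5, -2], [1, 2]]

Left-multiply by A⁻¹ and right-multiply by S⁻¹: Y = A⁻¹NS⁻¹.
det A = -3, so A⁻¹ = [[-13/3, 5/3, 2/3], [-19/3, 8/3, 2/3], [-8/3, 4/3, 1/3]].
S has determinant -2; S⁻¹ = [[-1/2, 0], [-2, 1]].
A⁻¹N = [[2, 0], [18, -2], [-10, 2]].
Y = (A⁻¹N)S⁻¹ = [[-1, 0], [-5, -2], [1, 2]].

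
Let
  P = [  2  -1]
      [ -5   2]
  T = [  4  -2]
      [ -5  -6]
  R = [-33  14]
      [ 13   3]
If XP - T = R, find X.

X = [[-2, 5], [-1, -2]]

XP = R + T = [[-29, 12], [8, -3]].
Since P sits to the right of X, X = (R + T)P⁻¹.
P has determinant -1; P⁻¹ = [[-2, -1], [-5, -2]].
X = (R + T)P⁻¹ = [[-2, 5], [-1, -2]].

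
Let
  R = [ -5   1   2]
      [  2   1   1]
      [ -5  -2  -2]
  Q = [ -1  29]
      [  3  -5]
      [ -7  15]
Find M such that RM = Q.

Left-multiplying both sides by R⁻¹ gives M = R⁻¹Q.
R has determinant 1; R⁻¹ = [[0, -2, -1], [-1, 20, 9], [1, -15, -7]].
M = R⁻¹Q = [[0, -2, -1], [-1, 20, 9], [1, -15, -7]] · [[-1, 29], [3, -5], [-7, 15]] = [[1, -5], [-2, 6], [3, -1]].

M = [[1, -5], [-2, 6], [3, -1]]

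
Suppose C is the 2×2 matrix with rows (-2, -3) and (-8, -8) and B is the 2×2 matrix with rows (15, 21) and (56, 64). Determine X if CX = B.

Since C multiplies X on the left, X = C⁻¹B.
det C = -8; the adjugate gives C⁻¹ = [[1, -3/8], [-1, 1/4]].
X = C⁻¹B = [[1, -3/8], [-1, 1/4]] · [[15, 21], [56, 64]] = [[-6, -3], [-1, -5]].

X = [[-6, -3], [-1, -5]]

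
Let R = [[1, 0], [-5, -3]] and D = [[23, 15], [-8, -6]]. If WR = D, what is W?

R is on the right of W, so right-multiply by R⁻¹: W = DR⁻¹.
det R = -3, so R⁻¹ = [[1, 0], [-5/3, -1/3]].
W = DR⁻¹ = [[23, 15], [-8, -6]] · [[1, 0], [-5/3, -1/3]] = [[-2, -5], [2, 2]].

W = [[-2, -5], [2, 2]]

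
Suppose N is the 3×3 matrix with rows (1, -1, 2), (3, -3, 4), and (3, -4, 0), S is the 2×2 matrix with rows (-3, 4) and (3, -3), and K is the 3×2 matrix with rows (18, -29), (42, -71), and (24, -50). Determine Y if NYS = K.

Y = [[-2, -2], [5, 3], [-2, 0]]

Y = N⁻¹KS⁻¹ (apply N⁻¹ on the left and S⁻¹ on the right).
N has determinant -2; N⁻¹ = [[-8, 4, -1], [-6, 3, -1], [3/2, -1/2, 0]].
det S = -3, so S⁻¹ = [[1, 4/3], [1, 1]].
N⁻¹K = [[0, -2], [-6, 11], [6, -8]].
Y = (N⁻¹K)S⁻¹ = [[-2, -2], [5, 3], [-2, 0]].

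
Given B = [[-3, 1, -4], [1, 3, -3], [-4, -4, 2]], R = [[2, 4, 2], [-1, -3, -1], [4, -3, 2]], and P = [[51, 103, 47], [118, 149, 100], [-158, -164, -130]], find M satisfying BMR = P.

M = [[5, 3, 3], [5, -2, -1], [-5, 3, -3]]

M = B⁻¹PR⁻¹ (apply B⁻¹ on the left and R⁻¹ on the right).
det B = -4; the adjugate gives B⁻¹ = [[3/2, -7/2, -9/4], [-5/2, 11/2, 13/4], [-2, 4, 5/2]].
R has determinant 4; R⁻¹ = [[-9/4, -7/2, 1/2], [-1/2, -1, 0], [15/4, 11/2, -1/2]].
B⁻¹P = [[19, 2, 13], [8, 29, 10], [-25, -20, -19]].
M = (B⁻¹P)R⁻¹ = [[5, 3, 3], [5, -2, -1], [-5, 3, -3]].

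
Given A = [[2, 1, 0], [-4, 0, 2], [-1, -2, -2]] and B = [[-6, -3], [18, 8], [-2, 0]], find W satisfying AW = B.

W = [[-4, -2], [2, 1], [1, 0]]

A is on the left of W, so left-multiply by A⁻¹: W = A⁻¹B.
A has determinant -2; A⁻¹ = [[-2, -1, -1], [5, 2, 2], [-4, -3/2, -2]].
W = A⁻¹B = [[-2, -1, -1], [5, 2, 2], [-4, -3/2, -2]] · [[-6, -3], [18, 8], [-2, 0]] = [[-4, -2], [2, 1], [1, 0]].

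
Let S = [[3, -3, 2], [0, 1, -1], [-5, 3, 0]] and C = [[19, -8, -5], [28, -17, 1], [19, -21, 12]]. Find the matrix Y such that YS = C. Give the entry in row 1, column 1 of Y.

Since S sits to the right of Y, Y = CS⁻¹.
det S = 4; the adjugate gives S⁻¹ = [[3/4, 3/2, 1/4], [5/4, 5/2, 3/4], [5/4, 3/2, 3/4]].
Y = CS⁻¹ = [[19, -8, -5], [28, -17, 1], [19, -21, 12]] · [[3/4, 3/2, 1/4], [5/4, 5/2, 3/4], [5/4, 3/2, 3/4]] = [[-2, 1, -5], [1, 1, -5], [3, -6, -2]].

-2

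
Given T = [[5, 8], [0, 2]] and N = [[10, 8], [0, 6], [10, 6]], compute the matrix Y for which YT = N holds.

Y = [[2, -4], [0, 3], [2, -5]]

Since T sits to the right of Y, Y = NT⁻¹.
det T = 10, so T⁻¹ = [[1/5, -4/5], [0, 1/2]].
Y = NT⁻¹ = [[10, 8], [0, 6], [10, 6]] · [[1/5, -4/5], [0, 1/2]] = [[2, -4], [0, 3], [2, -5]].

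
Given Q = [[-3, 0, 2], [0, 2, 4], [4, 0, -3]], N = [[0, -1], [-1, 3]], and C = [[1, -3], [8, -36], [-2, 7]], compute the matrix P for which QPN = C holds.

P = [[2, -1], [0, 0], [3, -2]]

Isolating P: multiply by Q⁻¹ from the left and N⁻¹ from the right, so P = Q⁻¹CN⁻¹.
Q has determinant 2; Q⁻¹ = [[-3, 0, -2], [8, 1/2, 6], [-4, 0, -3]].
N has determinant -1; N⁻¹ = [[-3, -1], [-1, 0]].
Q⁻¹C = [[1, -5], [0, 0], [2, -9]].
P = (Q⁻¹C)N⁻¹ = [[2, -1], [0, 0], [3, -2]].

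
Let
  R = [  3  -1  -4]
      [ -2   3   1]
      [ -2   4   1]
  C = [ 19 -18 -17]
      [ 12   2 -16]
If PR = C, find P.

P = [[3, -5, 0], [4, -6, 6]]

R is on the right of P, so right-multiply by R⁻¹: P = CR⁻¹.
det R = 5, so R⁻¹ = [[-1/5, -3, 11/5], [0, -1, 1], [-2/5, -2, 7/5]].
P = CR⁻¹ = [[19, -18, -17], [12, 2, -16]] · [[-1/5, -3, 11/5], [0, -1, 1], [-2/5, -2, 7/5]] = [[3, -5, 0], [4, -6, 6]].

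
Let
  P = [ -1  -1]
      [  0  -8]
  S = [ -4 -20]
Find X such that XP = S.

X = [[4, 2]]

Right-multiplying both sides by P⁻¹ gives X = SP⁻¹.
det P = 8; the adjugate gives P⁻¹ = [[-1, 1/8], [0, -1/8]].
X = SP⁻¹ = [[-4, -20]] · [[-1, 1/8], [0, -1/8]] = [[4, 2]].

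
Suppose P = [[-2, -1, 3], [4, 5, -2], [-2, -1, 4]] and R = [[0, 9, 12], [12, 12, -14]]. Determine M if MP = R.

M = [[6, 3, 0], [2, 2, -4]]

P is on the right of M, so right-multiply by P⁻¹: M = RP⁻¹.
det P = -6, so P⁻¹ = [[-3, -1/6, 13/6], [2, 1/3, -4/3], [-1, 0, 1]].
M = RP⁻¹ = [[0, 9, 12], [12, 12, -14]] · [[-3, -1/6, 13/6], [2, 1/3, -4/3], [-1, 0, 1]] = [[6, 3, 0], [2, 2, -4]].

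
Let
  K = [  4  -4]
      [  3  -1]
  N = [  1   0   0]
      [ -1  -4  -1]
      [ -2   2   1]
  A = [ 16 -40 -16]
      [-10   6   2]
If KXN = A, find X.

X = [[-4, -1, 2], [-3, -2, 5]]

Isolating X: multiply by K⁻¹ from the left and N⁻¹ from the right, so X = K⁻¹AN⁻¹.
det K = 8; the adjugate gives K⁻¹ = [[-1/8, 1/2], [-3/8, 1/2]].
N has determinant -2; N⁻¹ = [[1, 0, 0], [-3/2, -1/2, -1/2], [5, 1, 2]].
K⁻¹A = [[-7, 8, 3], [-11, 18, 7]].
X = (K⁻¹A)N⁻¹ = [[-4, -1, 2], [-3, -2, 5]].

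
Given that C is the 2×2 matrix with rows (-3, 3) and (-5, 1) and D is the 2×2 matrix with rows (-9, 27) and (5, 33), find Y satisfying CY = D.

Y = [[-2, -6], [-5, 3]]

Since C multiplies Y on the left, Y = C⁻¹D.
C has determinant 12; C⁻¹ = [[1/12, -1/4], [5/12, -1/4]].
Y = C⁻¹D = [[1/12, -1/4], [5/12, -1/4]] · [[-9, 27], [5, 33]] = [[-2, -6], [-5, 3]].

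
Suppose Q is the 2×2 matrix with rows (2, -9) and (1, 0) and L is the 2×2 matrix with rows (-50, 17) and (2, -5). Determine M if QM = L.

M = [[2, -5], [6, -3]]

Q is on the left of M, so left-multiply by Q⁻¹: M = Q⁻¹L.
Q has determinant 9; Q⁻¹ = [[0, 1], [-1/9, 2/9]].
M = Q⁻¹L = [[0, 1], [-1/9, 2/9]] · [[-50, 17], [2, -5]] = [[2, -5], [6, -3]].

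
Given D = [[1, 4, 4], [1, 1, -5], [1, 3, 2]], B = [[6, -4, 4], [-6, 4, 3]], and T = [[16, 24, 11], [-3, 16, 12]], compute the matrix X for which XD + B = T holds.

X = [[4, 3, 3], [5, 1, -3]]

XD = T − B = [[10, 28, 7], [3, 12, 9]].
D is on the right of X, so right-multiply by D⁻¹: X = (T − B)D⁻¹.
det D = -3, so D⁻¹ = [[-17/3, -4/3, 8], [7/3, 2/3, -3], [-2/3, -1/3, 1]].
X = (T − B)D⁻¹ = [[4, 3, 3], [5, 1, -3]].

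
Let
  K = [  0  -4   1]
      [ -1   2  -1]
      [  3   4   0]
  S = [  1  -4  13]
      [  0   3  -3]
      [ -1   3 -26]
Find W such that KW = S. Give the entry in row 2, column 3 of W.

-2

Left-multiplying both sides by K⁻¹ gives W = K⁻¹S.
K has determinant 2; K⁻¹ = [[2, 2, 1], [-3/2, -3/2, -1/2], [-5, -6, -2]].
W = K⁻¹S = [[2, 2, 1], [-3/2, -3/2, -1/2], [-5, -6, -2]] · [[1, -4, 13], [0, 3, -3], [-1, 3, -26]] = [[1, 1, -6], [-1, 0, -2], [-3, -4, 5]].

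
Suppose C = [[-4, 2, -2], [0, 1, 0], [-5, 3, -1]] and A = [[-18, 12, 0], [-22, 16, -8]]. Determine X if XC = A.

Right-multiplying both sides by C⁻¹ gives X = AC⁻¹.
det C = -6; the adjugate gives C⁻¹ = [[1/6, 2/3, -1/3], [0, 1, 0], [-5/6, -1/3, 2/3]].
X = AC⁻¹ = [[-18, 12, 0], [-22, 16, -8]] · [[1/6, 2/3, -1/3], [0, 1, 0], [-5/6, -1/3, 2/3]] = [[-3, 0, 6], [3, 4, 2]].

X = [[-3, 0, 6], [3, 4, 2]]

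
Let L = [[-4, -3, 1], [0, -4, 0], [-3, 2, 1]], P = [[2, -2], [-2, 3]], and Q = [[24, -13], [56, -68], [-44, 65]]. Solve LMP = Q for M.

M = [[-4, -5], [-4, 3], [-5, 0]]

Left-multiply by L⁻¹ and right-multiply by P⁻¹: M = L⁻¹QP⁻¹.
det L = 4; the adjugate gives L⁻¹ = [[-1, 5/4, 1], [0, -1/4, 0], [-3, 17/4, 4]].
P has determinant 2; P⁻¹ = [[3/2, 1], [1, 1]].
L⁻¹Q = [[2, -7], [-14, 17], [-10, 10]].
M = (L⁻¹Q)P⁻¹ = [[-4, -5], [-4, 3], [-5, 0]].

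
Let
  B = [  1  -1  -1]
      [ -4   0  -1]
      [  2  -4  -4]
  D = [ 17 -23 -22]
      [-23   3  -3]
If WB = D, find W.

W = [[3, -1, 5], [5, 6, -2]]

Right-multiplying both sides by B⁻¹ gives W = DB⁻¹.
det B = -2; the adjugate gives B⁻¹ = [[2, 0, -1/2], [9, 1, -5/2], [-8, -1, 2]].
W = DB⁻¹ = [[17, -23, -22], [-23, 3, -3]] · [[2, 0, -1/2], [9, 1, -5/2], [-8, -1, 2]] = [[3, -1, 5], [5, 6, -2]].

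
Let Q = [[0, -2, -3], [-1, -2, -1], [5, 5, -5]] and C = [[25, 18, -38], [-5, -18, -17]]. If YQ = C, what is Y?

Since Q sits to the right of Y, Y = CQ⁻¹.
det Q = 5, so Q⁻¹ = [[3, -5, -4/5], [-2, 3, 3/5], [1, -2, -2/5]].
Y = CQ⁻¹ = [[25, 18, -38], [-5, -18, -17]] · [[3, -5, -4/5], [-2, 3, 3/5], [1, -2, -2/5]] = [[1, 5, 6], [4, 5, 0]].

Y = [[1, 5, 6], [4, 5, 0]]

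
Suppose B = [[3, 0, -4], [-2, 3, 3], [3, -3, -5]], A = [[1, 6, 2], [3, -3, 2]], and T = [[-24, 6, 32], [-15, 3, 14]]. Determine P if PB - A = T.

PB = T + A = [[-23, 12, 34], [-12, 0, 16]].
Since B sits to the right of P, P = (T + A)B⁻¹.
det B = -6, so B⁻¹ = [[1, -2, -2], [1/6, 1/2, 1/6], [1/2, -3/2, -3/2]].
P = (T + A)B⁻¹ = [[-4, 1, -3], [-4, 0, 0]].

P = [[-4, 1, -3], [-4, 0, 0]]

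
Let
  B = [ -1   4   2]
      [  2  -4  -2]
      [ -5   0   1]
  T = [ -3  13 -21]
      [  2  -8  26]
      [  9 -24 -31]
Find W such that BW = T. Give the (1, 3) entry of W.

5

B is on the left of W, so left-multiply by B⁻¹: W = B⁻¹T.
det B = -4, so B⁻¹ = [[1, 1, 0], [-2, -9/4, -1/2], [5, 5, 1]].
W = B⁻¹T = [[1, 1, 0], [-2, -9/4, -1/2], [5, 5, 1]] · [[-3, 13, -21], [2, -8, 26], [9, -24, -31]] = [[-1, 5, 5], [-3, 4, -1], [4, 1, -6]].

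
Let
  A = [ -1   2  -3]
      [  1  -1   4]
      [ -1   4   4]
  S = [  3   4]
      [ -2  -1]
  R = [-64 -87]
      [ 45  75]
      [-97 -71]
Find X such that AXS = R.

X = [[5, -3], [-4, 4], [3, 4]]

X = A⁻¹RS⁻¹ (apply A⁻¹ on the left and S⁻¹ on the right).
det A = -5; the adjugate gives A⁻¹ = [[4, 4, -1], [8/5, 7/5, -1/5], [-3/5, -2/5, 1/5]].
det S = 5, so S⁻¹ = [[-1/5, -4/5], [2/5, 3/5]].
A⁻¹R = [[21, 23], [-20, -20], [1, 8]].
X = (A⁻¹R)S⁻¹ = [[5, -3], [-4, 4], [3, 4]].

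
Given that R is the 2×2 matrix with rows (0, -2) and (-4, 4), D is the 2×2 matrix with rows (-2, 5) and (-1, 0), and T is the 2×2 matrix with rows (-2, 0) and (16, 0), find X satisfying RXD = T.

X = R⁻¹TD⁻¹ (apply R⁻¹ on the left and D⁻¹ on the right).
det R = -8, so R⁻¹ = [[-1/2, -1/4], [-1/2, 0]].
D has determinant 5; D⁻¹ = [[0, -1], [1/5, -2/5]].
R⁻¹T = [[-3, 0], [1, 0]].
X = (R⁻¹T)D⁻¹ = [[0, 3], [0, -1]].

X = [[0, 3], [0, -1]]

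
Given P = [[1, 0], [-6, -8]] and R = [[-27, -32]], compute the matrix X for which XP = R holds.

X = [[-3, 4]]

Since P sits to the right of X, X = RP⁻¹.
det P = -8, so P⁻¹ = [[1, 0], [-3/4, -1/8]].
X = RP⁻¹ = [[-27, -32]] · [[1, 0], [-3/4, -1/8]] = [[-3, 4]].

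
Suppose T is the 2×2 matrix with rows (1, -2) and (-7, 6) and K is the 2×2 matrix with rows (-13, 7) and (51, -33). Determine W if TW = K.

W = [[-3, 3], [5, -2]]

T is on the left of W, so left-multiply by T⁻¹: W = T⁻¹K.
det T = -8; the adjugate gives T⁻¹ = [[-3/4, -1/4], [-7/8, -1/8]].
W = T⁻¹K = [[-3/4, -1/4], [-7/8, -1/8]] · [[-13, 7], [51, -33]] = [[-3, 3], [5, -2]].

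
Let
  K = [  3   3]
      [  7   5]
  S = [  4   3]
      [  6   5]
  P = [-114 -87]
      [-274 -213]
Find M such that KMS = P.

M = [[-3, -5], [-5, 4]]

M = K⁻¹PS⁻¹ (apply K⁻¹ on the left and S⁻¹ on the right).
K has determinant -6; K⁻¹ = [[-5/6, 1/2], [7/6, -1/2]].
det S = 2; the adjugate gives S⁻¹ = [[5/2, -3/2], [-3, 2]].
K⁻¹P = [[-42, -34], [4, 5]].
M = (K⁻¹P)S⁻¹ = [[-3, -5], [-5, 4]].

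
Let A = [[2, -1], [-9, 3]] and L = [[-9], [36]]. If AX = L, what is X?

X = [[-3], [3]]

Left-multiplying both sides by A⁻¹ gives X = A⁻¹L.
A has determinant -3; A⁻¹ = [[-1, -1/3], [-3, -2/3]].
X = A⁻¹L = [[-1, -1/3], [-3, -2/3]] · [[-9], [36]] = [[-3], [3]].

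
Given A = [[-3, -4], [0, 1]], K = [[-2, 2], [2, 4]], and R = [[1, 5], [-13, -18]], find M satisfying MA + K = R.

MA = R − K = [[3, 3], [-15, -22]].
A is on the right of M, so right-multiply by A⁻¹: M = (R − K)A⁻¹.
det A = -3; the adjugate gives A⁻¹ = [[-1/3, -4/3], [0, 1]].
M = (R − K)A⁻¹ = [[-1, -1], [5, -2]].

M = [[-1, -1], [5, -2]]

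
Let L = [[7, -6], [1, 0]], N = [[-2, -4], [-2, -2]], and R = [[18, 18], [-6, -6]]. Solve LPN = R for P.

P = [[0, 3], [0, 5]]

P = L⁻¹RN⁻¹ (apply L⁻¹ on the left and N⁻¹ on the right).
det L = 6; the adjugate gives L⁻¹ = [[0, 1], [-1/6, 7/6]].
N has determinant -4; N⁻¹ = [[1/2, -1], [-1/2, 1/2]].
L⁻¹R = [[-6, -6], [-10, -10]].
P = (L⁻¹R)N⁻¹ = [[0, 3], [0, 5]].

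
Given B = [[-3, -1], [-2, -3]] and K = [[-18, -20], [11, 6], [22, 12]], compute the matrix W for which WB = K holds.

Since B sits to the right of W, W = KB⁻¹.
det B = 7, so B⁻¹ = [[-3/7, 1/7], [2/7, -3/7]].
W = KB⁻¹ = [[-18, -20], [11, 6], [22, 12]] · [[-3/7, 1/7], [2/7, -3/7]] = [[2, 6], [-3, -1], [-6, -2]].

W = [[2, 6], [-3, -1], [-6, -2]]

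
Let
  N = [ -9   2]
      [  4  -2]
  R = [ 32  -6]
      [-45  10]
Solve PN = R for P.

P = [[-4, -1], [5, 0]]

Right-multiplying both sides by N⁻¹ gives P = RN⁻¹.
N has determinant 10; N⁻¹ = [[-1/5, -1/5], [-2/5, -9/10]].
P = RN⁻¹ = [[32, -6], [-45, 10]] · [[-1/5, -1/5], [-2/5, -9/10]] = [[-4, -1], [5, 0]].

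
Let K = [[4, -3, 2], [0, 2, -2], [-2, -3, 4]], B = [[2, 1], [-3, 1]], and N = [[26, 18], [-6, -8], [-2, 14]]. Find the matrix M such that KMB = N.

Isolating M: multiply by K⁻¹ from the left and B⁻¹ from the right, so M = K⁻¹NB⁻¹.
det K = 4, so K⁻¹ = [[1/2, 3/2, 1/2], [1, 5, 2], [1, 9/2, 2]].
B has determinant 5; B⁻¹ = [[1/5, -1/5], [3/5, 2/5]].
K⁻¹N = [[3, 4], [-8, 6], [-5, 10]].
M = (K⁻¹N)B⁻¹ = [[3, 1], [2, 4], [5, 5]].

M = [[3, 1], [2, 4], [5, 5]]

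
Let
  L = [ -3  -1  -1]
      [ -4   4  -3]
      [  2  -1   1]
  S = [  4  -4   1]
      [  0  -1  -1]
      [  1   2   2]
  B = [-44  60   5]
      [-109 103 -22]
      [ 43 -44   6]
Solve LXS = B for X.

Isolating X: multiply by L⁻¹ from the left and S⁻¹ from the right, so X = L⁻¹BS⁻¹.
det L = 3; the adjugate gives L⁻¹ = [[1/3, 2/3, 7/3], [-2/3, -1/3, -5/3], [-4/3, -5/3, -16/3]].
S has determinant 5; S⁻¹ = [[0, 2, 1], [-1/5, 7/5, 4/5], [1/5, -12/5, -4/5]].
L⁻¹B = [[13, -14, 1], [-6, -1, -6], [11, -17, -2]].
X = (L⁻¹B)S⁻¹ = [[3, 4, 1], [-1, 1, -2], [3, 3, -1]].

X = [[3, 4, 1], [-1, 1, -2], [3, 3, -1]]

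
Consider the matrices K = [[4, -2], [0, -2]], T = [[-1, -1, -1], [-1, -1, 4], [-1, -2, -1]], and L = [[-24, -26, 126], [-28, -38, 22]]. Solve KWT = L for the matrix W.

W = [[-4, 5, -2], [-4, -5, -5]]

W = K⁻¹LT⁻¹ (apply K⁻¹ on the left and T⁻¹ on the right).
K has determinant -8; K⁻¹ = [[1/4, -1/4], [0, -1/2]].
det T = -5; the adjugate gives T⁻¹ = [[-9/5, -1/5, 1], [1, 0, -1], [-1/5, 1/5, 0]].
K⁻¹L = [[1, 3, 26], [14, 19, -11]].
W = (K⁻¹L)T⁻¹ = [[-4, 5, -2], [-4, -5, -5]].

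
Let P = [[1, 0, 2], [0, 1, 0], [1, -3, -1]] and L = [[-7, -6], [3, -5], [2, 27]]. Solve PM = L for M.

M = [[5, 6], [3, -5], [-6, -6]]

Left-multiplying both sides by P⁻¹ gives M = P⁻¹L.
P has determinant -3; P⁻¹ = [[1/3, 2, 2/3], [0, 1, 0], [1/3, -1, -1/3]].
M = P⁻¹L = [[1/3, 2, 2/3], [0, 1, 0], [1/3, -1, -1/3]] · [[-7, -6], [3, -5], [2, 27]] = [[5, 6], [3, -5], [-6, -6]].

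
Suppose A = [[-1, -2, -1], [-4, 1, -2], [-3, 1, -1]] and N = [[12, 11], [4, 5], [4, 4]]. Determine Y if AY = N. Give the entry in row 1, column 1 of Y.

-5

Left-multiplying both sides by A⁻¹ gives Y = A⁻¹N.
det A = -4, so A⁻¹ = [[-1/4, 3/4, -5/4], [-1/2, 1/2, -1/2], [1/4, -7/4, 9/4]].
Y = A⁻¹N = [[-1/4, 3/4, -5/4], [-1/2, 1/2, -1/2], [1/4, -7/4, 9/4]] · [[12, 11], [4, 5], [4, 4]] = [[-5, -4], [-6, -5], [5, 3]].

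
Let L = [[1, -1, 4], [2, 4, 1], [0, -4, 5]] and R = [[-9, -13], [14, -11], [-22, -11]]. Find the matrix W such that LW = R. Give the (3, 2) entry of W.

Since L multiplies W on the left, W = L⁻¹R.
det L = 2, so L⁻¹ = [[12, -11/2, -17/2], [-5, 5/2, 7/2], [-4, 2, 3]].
W = L⁻¹R = [[12, -11/2, -17/2], [-5, 5/2, 7/2], [-4, 2, 3]] · [[-9, -13], [14, -11], [-22, -11]] = [[2, -2], [3, -1], [-2, -3]].

-3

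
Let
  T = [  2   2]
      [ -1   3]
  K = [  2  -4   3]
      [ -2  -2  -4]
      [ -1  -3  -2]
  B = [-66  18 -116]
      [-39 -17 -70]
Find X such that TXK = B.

X = [[-4, 4, -1], [-4, 3, 4]]

X = T⁻¹BK⁻¹ (apply T⁻¹ on the left and K⁻¹ on the right).
det T = 8; the adjugate gives T⁻¹ = [[3/8, -1/4], [1/8, 1/4]].
K has determinant -4; K⁻¹ = [[2, 17/4, -11/2], [0, 1/4, -1/2], [-1, -5/2, 3]].
T⁻¹B = [[-15, 11, -26], [-18, -2, -32]].
X = (T⁻¹B)K⁻¹ = [[-4, 4, -1], [-4, 3, 4]].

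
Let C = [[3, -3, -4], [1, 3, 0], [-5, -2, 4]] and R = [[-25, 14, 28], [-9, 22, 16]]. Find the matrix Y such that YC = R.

Y = [[-2, 6, 5], [-3, 5, 1]]

Right-multiplying both sides by C⁻¹ gives Y = RC⁻¹.
det C = -4; the adjugate gives C⁻¹ = [[-3, -5, -3], [1, 2, 1], [-13/4, -21/4, -3]].
Y = RC⁻¹ = [[-25, 14, 28], [-9, 22, 16]] · [[-3, -5, -3], [1, 2, 1], [-13/4, -21/4, -3]] = [[-2, 6, 5], [-3, 5, 1]].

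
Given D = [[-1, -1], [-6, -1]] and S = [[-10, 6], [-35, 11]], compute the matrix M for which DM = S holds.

M = [[5, -1], [5, -5]]

Since D multiplies M on the left, M = D⁻¹S.
det D = -5, so D⁻¹ = [[1/5, -1/5], [-6/5, 1/5]].
M = D⁻¹S = [[1/5, -1/5], [-6/5, 1/5]] · [[-10, 6], [-35, 11]] = [[5, -1], [5, -5]].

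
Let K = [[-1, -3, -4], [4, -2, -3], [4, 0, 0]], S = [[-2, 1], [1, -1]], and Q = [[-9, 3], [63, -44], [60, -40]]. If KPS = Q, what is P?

P = [[-5, 5], [1, -4], [-1, 1]]

Left-multiply by K⁻¹ and right-multiply by S⁻¹: P = K⁻¹QS⁻¹.
K has determinant 4; K⁻¹ = [[0, 0, 1/4], [-3, 4, -19/4], [2, -3, 7/2]].
det S = 1; the adjugate gives S⁻¹ = [[-1, -1], [-1, -2]].
K⁻¹Q = [[15, -10], [-6, 5], [3, -2]].
P = (K⁻¹Q)S⁻¹ = [[-5, 5], [1, -4], [-1, 1]].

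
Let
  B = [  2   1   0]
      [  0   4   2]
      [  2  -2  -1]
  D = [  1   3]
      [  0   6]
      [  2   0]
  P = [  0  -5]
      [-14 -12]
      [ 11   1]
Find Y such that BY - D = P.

BY = P + D = [[1, -2], [-14, -6], [13, 1]].
Since B multiplies Y on the left, Y = B⁻¹(P + D).
det B = 4, so B⁻¹ = [[0, 1/4, 1/2], [1, -1/2, -1], [-2, 3/2, 2]].
Y = B⁻¹(P + D) = [[3, -1], [-5, 0], [3, -3]].

Y = [[3, -1], [-5, 0], [3, -3]]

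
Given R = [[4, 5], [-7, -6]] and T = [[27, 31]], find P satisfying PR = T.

P = [[5, -1]]

Since R sits to the right of P, P = TR⁻¹.
R has determinant 11; R⁻¹ = [[-6/11, -5/11], [7/11, 4/11]].
P = TR⁻¹ = [[27, 31]] · [[-6/11, -5/11], [7/11, 4/11]] = [[5, -1]].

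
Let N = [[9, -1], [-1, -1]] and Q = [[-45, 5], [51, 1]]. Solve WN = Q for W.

W = [[-5, 0], [5, -6]]

N is on the right of W, so right-multiply by N⁻¹: W = QN⁻¹.
det N = -10; the adjugate gives N⁻¹ = [[1/10, -1/10], [-1/10, -9/10]].
W = QN⁻¹ = [[-45, 5], [51, 1]] · [[1/10, -1/10], [-1/10, -9/10]] = [[-5, 0], [5, -6]].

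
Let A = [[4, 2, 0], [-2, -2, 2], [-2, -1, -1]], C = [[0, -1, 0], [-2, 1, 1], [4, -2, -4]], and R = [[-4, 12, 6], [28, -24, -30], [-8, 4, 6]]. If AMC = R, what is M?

M = [[-5, 1, 1], [5, -3, -3], [5, -1, 2]]

Isolating M: multiply by A⁻¹ from the left and C⁻¹ from the right, so M = A⁻¹RC⁻¹.
det A = 4, so A⁻¹ = [[1, 1/2, 1], [-3/2, -1, -2], [-1/2, 0, -1]].
det C = 4, so C⁻¹ = [[-1/2, -1, -1/4], [-1, 0, 0], [0, -1, -1/2]].
A⁻¹R = [[2, 4, -3], [-6, -2, 9], [10, -10, -9]].
M = (A⁻¹R)C⁻¹ = [[-5, 1, 1], [5, -3, -3], [5, -1, 2]].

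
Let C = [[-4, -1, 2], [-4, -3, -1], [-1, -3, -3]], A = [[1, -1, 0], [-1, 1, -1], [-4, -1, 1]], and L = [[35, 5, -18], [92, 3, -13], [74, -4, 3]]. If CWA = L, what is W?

Isolating W: multiply by C⁻¹ from the left and A⁻¹ from the right, so W = C⁻¹LA⁻¹.
det C = 5, so C⁻¹ = [[6/5, -9/5, 7/5], [-11/5, 14/5, -12/5], [9/5, -11/5, 8/5]].
A has determinant -5; A⁻¹ = [[0, -1/5, -1/5], [-1, -1/5, -1/5], [-1, -1, 0]].
C⁻¹L = [[-20, -5, 6], [3, 7, -4], [-21, -4, 1]].
W = (C⁻¹L)A⁻¹ = [[-1, -1, 5], [-3, 2, -2], [3, 4, 5]].

W = [[-1, -1, 5], [-3, 2, -2], [3, 4, 5]]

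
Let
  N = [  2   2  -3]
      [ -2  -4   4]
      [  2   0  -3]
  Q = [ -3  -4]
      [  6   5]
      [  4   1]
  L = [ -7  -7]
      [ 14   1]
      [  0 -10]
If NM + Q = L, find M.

NM = L − Q = [[-4, -3], [8, -4], [-4, -11]].
Since N multiplies M on the left, M = N⁻¹(L − Q).
N has determinant 4; N⁻¹ = [[3, 3/2, -1], [1/2, 0, -1/2], [2, 1, -1]].
M = N⁻¹(L − Q) = [[4, -4], [0, 4], [4, 1]].

M = [[4, -4], [0, 4], [4, 1]]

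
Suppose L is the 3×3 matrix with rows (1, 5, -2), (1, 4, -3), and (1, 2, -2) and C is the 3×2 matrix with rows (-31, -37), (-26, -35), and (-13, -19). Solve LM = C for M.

Since L multiplies M on the left, M = L⁻¹C.
det L = -3, so L⁻¹ = [[2/3, -2, 7/3], [1/3, 0, -1/3], [2/3, -1, 1/3]].
M = L⁻¹C = [[2/3, -2, 7/3], [1/3, 0, -1/3], [2/3, -1, 1/3]] · [[-31, -37], [-26, -35], [-13, -19]] = [[1, 1], [-6, -6], [1, 4]].

M = [[1, 1], [-6, -6], [1, 4]]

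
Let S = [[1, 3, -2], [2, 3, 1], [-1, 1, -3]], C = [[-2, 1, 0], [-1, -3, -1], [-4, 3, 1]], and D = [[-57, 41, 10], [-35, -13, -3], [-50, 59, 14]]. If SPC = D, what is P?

P = [[-3, -3, -4], [2, 4, 5], [-4, 5, 1]]

Isolating P: multiply by S⁻¹ from the left and C⁻¹ from the right, so P = S⁻¹DC⁻¹.
det S = -5, so S⁻¹ = [[2, -7/5, -9/5], [-1, 1, 1], [-1, 4/5, 3/5]].
det C = 5, so C⁻¹ = [[0, -1/5, -1/5], [1, -2/5, -2/5], [-3, 2/5, 7/5]].
S⁻¹D = [[25, -6, -1], [-28, 5, 1], [-1, -16, -4]].
P = (S⁻¹D)C⁻¹ = [[-3, -3, -4], [2, 4, 5], [-4, 5, 1]].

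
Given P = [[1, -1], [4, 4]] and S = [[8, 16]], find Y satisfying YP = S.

Y = [[-4, 3]]

Right-multiplying both sides by P⁻¹ gives Y = SP⁻¹.
det P = 8; the adjugate gives P⁻¹ = [[1/2, 1/8], [-1/2, 1/8]].
Y = SP⁻¹ = [[8, 16]] · [[1/2, 1/8], [-1/2, 1/8]] = [[-4, 3]].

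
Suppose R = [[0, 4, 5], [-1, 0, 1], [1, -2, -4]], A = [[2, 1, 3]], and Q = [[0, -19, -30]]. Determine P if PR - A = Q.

P = [[-2, 3, 5]]

PR = Q + A = [[2, -18, -27]].
Right-multiplying both sides by R⁻¹ gives P = (Q + A)R⁻¹.
det R = -2, so R⁻¹ = [[-1, -3, -2], [3/2, 5/2, 5/2], [-1, -2, -2]].
P = (Q + A)R⁻¹ = [[-2, 3, 5]].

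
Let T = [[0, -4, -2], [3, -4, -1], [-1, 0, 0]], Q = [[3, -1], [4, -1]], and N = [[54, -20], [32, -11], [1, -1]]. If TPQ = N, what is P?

Left-multiply by T⁻¹ and right-multiply by Q⁻¹: P = T⁻¹NQ⁻¹.
det T = 4; the adjugate gives T⁻¹ = [[0, 0, -1], [1/4, -1/2, -3/2], [-1, 1, 3]].
Q has determinant 1; Q⁻¹ = [[-1, 1], [-4, 3]].
T⁻¹N = [[-1, 1], [-4, 2], [-19, 6]].
P = (T⁻¹N)Q⁻¹ = [[-3, 2], [-4, 2], [-5, -1]].

P = [[-3, 2], [-4, 2], [-5, -1]]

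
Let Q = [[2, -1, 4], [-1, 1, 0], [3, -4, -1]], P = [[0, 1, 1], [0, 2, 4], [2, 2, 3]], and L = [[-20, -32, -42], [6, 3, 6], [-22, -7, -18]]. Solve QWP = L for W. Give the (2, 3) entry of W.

4

W = Q⁻¹LP⁻¹ (apply Q⁻¹ on the left and P⁻¹ on the right).
det Q = 3, so Q⁻¹ = [[-1/3, -17/3, -4/3], [-1/3, -14/3, -4/3], [1/3, 5/3, 1/3]].
P has determinant 4; P⁻¹ = [[-1/2, -1/4, 1/2], [2, -1/2, 0], [-1, 1/2, 0]].
Q⁻¹L = [[2, 3, 4], [8, 6, 10], [-4, -8, -10]].
W = (Q⁻¹L)P⁻¹ = [[1, 0, 1], [-2, 0, 4], [-4, 0, -2]].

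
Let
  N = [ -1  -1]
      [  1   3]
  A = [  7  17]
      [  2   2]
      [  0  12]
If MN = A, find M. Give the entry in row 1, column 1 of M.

Right-multiplying both sides by N⁻¹ gives M = AN⁻¹.
det N = -2, so N⁻¹ = [[-3/2, -1/2], [1/2, 1/2]].
M = AN⁻¹ = [[7, 17], [2, 2], [0, 12]] · [[-3/2, -1/2], [1/2, 1/2]] = [[-2, 5], [-2, 0], [6, 6]].

-2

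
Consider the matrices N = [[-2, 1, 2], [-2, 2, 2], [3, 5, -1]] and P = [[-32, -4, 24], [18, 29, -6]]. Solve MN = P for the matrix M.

M = [[4, 6, -4], [1, -1, 6]]

Right-multiplying both sides by N⁻¹ gives M = PN⁻¹.
det N = -4; the adjugate gives N⁻¹ = [[3, -11/4, 1/2], [-1, 1, 0], [4, -13/4, 1/2]].
M = PN⁻¹ = [[-32, -4, 24], [18, 29, -6]] · [[3, -11/4, 1/2], [-1, 1, 0], [4, -13/4, 1/2]] = [[4, 6, -4], [1, -1, 6]].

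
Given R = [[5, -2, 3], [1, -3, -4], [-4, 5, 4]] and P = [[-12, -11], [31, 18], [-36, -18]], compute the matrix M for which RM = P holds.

M = [[-1, -4], [-4, -6], [-5, -1]]

Since R multiplies M on the left, M = R⁻¹P.
det R = -5, so R⁻¹ = [[-8/5, -23/5, -17/5], [-12/5, -32/5, -23/5], [7/5, 17/5, 13/5]].
M = R⁻¹P = [[-8/5, -23/5, -17/5], [-12/5, -32/5, -23/5], [7/5, 17/5, 13/5]] · [[-12, -11], [31, 18], [-36, -18]] = [[-1, -4], [-4, -6], [-5, -1]].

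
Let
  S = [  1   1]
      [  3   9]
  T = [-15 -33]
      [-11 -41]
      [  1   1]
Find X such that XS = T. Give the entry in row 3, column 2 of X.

0

Right-multiplying both sides by S⁻¹ gives X = TS⁻¹.
S has determinant 6; S⁻¹ = [[3/2, -1/6], [-1/2, 1/6]].
X = TS⁻¹ = [[-15, -33], [-11, -41], [1, 1]] · [[3/2, -1/6], [-1/2, 1/6]] = [[-6, -3], [4, -5], [1, 0]].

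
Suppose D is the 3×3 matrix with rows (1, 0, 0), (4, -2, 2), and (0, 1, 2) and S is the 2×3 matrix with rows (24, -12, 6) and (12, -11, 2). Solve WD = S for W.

W = [[4, 5, -2], [-4, 4, -3]]

Since D sits to the right of W, W = SD⁻¹.
det D = -6, so D⁻¹ = [[1, 0, 0], [4/3, -1/3, 1/3], [-2/3, 1/6, 1/3]].
W = SD⁻¹ = [[24, -12, 6], [12, -11, 2]] · [[1, 0, 0], [4/3, -1/3, 1/3], [-2/3, 1/6, 1/3]] = [[4, 5, -2], [-4, 4, -3]].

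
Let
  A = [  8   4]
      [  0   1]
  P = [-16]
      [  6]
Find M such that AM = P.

A is on the left of M, so left-multiply by A⁻¹: M = A⁻¹P.
det A = 8; the adjugate gives A⁻¹ = [[1/8, -1/2], [0, 1]].
M = A⁻¹P = [[1/8, -1/2], [0, 1]] · [[-16], [6]] = [[-5], [6]].

M = [[-5], [6]]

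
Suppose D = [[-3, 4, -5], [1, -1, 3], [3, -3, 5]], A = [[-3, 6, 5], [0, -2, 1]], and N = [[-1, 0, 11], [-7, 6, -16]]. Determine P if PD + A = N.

PD = N − A = [[2, -6, 6], [-7, 8, -17]].
Right-multiplying both sides by D⁻¹ gives P = (N − A)D⁻¹.
det D = 4; the adjugate gives D⁻¹ = [[1, -5/4, 7/4], [1, 0, 1], [0, 3/4, -1/4]].
P = (N − A)D⁻¹ = [[-4, 2, -4], [1, -4, 0]].

P = [[-4, 2, -4], [1, -4, 0]]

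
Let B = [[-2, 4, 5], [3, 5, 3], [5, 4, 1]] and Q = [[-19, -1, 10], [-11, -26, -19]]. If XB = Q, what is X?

X = [[3, -1, -2], [-4, 2, -5]]

Right-multiplying both sides by B⁻¹ gives X = QB⁻¹.
det B = -3, so B⁻¹ = [[7/3, -16/3, 13/3], [-4, 9, -7], [13/3, -28/3, 22/3]].
X = QB⁻¹ = [[-19, -1, 10], [-11, -26, -19]] · [[7/3, -16/3, 13/3], [-4, 9, -7], [13/3, -28/3, 22/3]] = [[3, -1, -2], [-4, 2, -5]].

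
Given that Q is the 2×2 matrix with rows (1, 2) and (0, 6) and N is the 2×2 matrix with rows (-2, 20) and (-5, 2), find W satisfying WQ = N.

W = [[-2, 4], [-5, 2]]

Right-multiplying both sides by Q⁻¹ gives W = NQ⁻¹.
det Q = 6; the adjugate gives Q⁻¹ = [[1, -1/3], [0, 1/6]].
W = NQ⁻¹ = [[-2, 20], [-5, 2]] · [[1, -1/3], [0, 1/6]] = [[-2, 4], [-5, 2]].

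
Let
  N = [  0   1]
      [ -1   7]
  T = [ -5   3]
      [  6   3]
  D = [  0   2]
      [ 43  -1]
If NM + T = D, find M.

NM = D − T = [[5, -1], [37, -4]].
Since N multiplies M on the left, M = N⁻¹(D − T).
N has determinant 1; N⁻¹ = [[7, -1], [1, 0]].
M = N⁻¹(D − T) = [[-2, -3], [5, -1]].

M = [[-2, -3], [5, -1]]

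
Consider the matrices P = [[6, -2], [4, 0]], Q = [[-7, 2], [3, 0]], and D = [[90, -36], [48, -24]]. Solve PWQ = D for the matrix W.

W = [[-3, -3], [0, -3]]

W = P⁻¹DQ⁻¹ (apply P⁻¹ on the left and Q⁻¹ on the right).
det P = 8; the adjugate gives P⁻¹ = [[0, 1/4], [-1/2, 3/4]].
Q has determinant -6; Q⁻¹ = [[0, 1/3], [1/2, 7/6]].
P⁻¹D = [[12, -6], [-9, 0]].
W = (P⁻¹D)Q⁻¹ = [[-3, -3], [0, -3]].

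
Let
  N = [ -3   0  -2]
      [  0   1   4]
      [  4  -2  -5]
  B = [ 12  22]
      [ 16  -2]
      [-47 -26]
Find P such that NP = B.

P = [[-6, -6], [4, 6], [3, -2]]

Since N multiplies P on the left, P = N⁻¹B.
N has determinant -1; N⁻¹ = [[-3, -4, -2], [-16, -23, -12], [4, 6, 3]].
P = N⁻¹B = [[-3, -4, -2], [-16, -23, -12], [4, 6, 3]] · [[12, 22], [16, -2], [-47, -26]] = [[-6, -6], [4, 6], [3, -2]].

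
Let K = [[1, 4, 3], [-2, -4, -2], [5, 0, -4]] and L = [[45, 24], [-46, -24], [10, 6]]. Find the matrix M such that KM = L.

Since K multiplies M on the left, M = K⁻¹L.
det K = 4, so K⁻¹ = [[4, 4, 1], [-9/2, -19/4, -1], [5, 5, 1]].
M = K⁻¹L = [[4, 4, 1], [-9/2, -19/4, -1], [5, 5, 1]] · [[45, 24], [-46, -24], [10, 6]] = [[6, 6], [6, 0], [5, 6]].

M = [[6, 6], [6, 0], [5, 6]]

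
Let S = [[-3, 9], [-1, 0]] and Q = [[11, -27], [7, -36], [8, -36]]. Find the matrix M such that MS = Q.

S is on the right of M, so right-multiply by S⁻¹: M = QS⁻¹.
S has determinant 9; S⁻¹ = [[0, -1], [1/9, -1/3]].
M = QS⁻¹ = [[11, -27], [7, -36], [8, -36]] · [[0, -1], [1/9, -1/3]] = [[-3, -2], [-4, 5], [-4, 4]].

M = [[-3, -2], [-4, 5], [-4, 4]]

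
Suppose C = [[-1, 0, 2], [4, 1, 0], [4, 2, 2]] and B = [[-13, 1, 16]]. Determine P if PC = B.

P = [[5, -5, 3]]

Since C sits to the right of P, P = BC⁻¹.
det C = 6, so C⁻¹ = [[1/3, 2/3, -1/3], [-4/3, -5/3, 4/3], [2/3, 1/3, -1/6]].
P = BC⁻¹ = [[-13, 1, 16]] · [[1/3, 2/3, -1/3], [-4/3, -5/3, 4/3], [2/3, 1/3, -1/6]] = [[5, -5, 3]].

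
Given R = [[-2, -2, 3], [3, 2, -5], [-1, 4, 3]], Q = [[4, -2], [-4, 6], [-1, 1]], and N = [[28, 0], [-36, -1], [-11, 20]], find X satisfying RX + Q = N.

RX = N − Q = [[24, 2], [-32, -7], [-10, 19]].
Since R multiplies X on the left, X = R⁻¹(N − Q).
det R = -2; the adjugate gives R⁻¹ = [[-13, -9, -2], [2, 3/2, 1/2], [-7, -5, -1]].
X = R⁻¹(N − Q) = [[-4, -1], [-5, 3], [2, 2]].

X = [[-4, -1], [-5, 3], [2, 2]]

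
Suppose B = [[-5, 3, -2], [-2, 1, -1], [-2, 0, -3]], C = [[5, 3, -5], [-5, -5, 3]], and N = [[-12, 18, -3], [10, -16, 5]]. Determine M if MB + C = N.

M = [[5, 0, -4], [-3, -2, 2]]

MB = N − C = [[-17, 15, 2], [15, -11, 2]].
Since B sits to the right of M, M = (N − C)B⁻¹.
B has determinant -1; B⁻¹ = [[3, -9, 1], [4, -11, 1], [-2, 6, -1]].
M = (N − C)B⁻¹ = [[5, 0, -4], [-3, -2, 2]].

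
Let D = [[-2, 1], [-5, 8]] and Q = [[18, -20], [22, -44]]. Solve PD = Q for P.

P = [[-4, -2], [4, -6]]

Since D sits to the right of P, P = QD⁻¹.
det D = -11, so D⁻¹ = [[-8/11, 1/11], [-5/11, 2/11]].
P = QD⁻¹ = [[18, -20], [22, -44]] · [[-8/11, 1/11], [-5/11, 2/11]] = [[-4, -2], [4, -6]].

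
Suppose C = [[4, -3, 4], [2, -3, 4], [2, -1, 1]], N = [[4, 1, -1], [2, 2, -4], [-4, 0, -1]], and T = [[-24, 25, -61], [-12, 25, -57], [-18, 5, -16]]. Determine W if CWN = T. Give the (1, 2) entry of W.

Left-multiply by C⁻¹ and right-multiply by N⁻¹: W = C⁻¹TN⁻¹.
C has determinant 2; C⁻¹ = [[1/2, -1/2, 0], [3, -2, -4], [2, -1, -3]].
det N = 2; the adjugate gives N⁻¹ = [[-1, 1/2, -1], [9, -4, 7], [4, -2, 3]].
C⁻¹T = [[-6, 0, -2], [24, 5, -5], [18, 10, -17]].
W = (C⁻¹T)N⁻¹ = [[-2, 1, 0], [1, 2, -4], [4, 3, 1]].

1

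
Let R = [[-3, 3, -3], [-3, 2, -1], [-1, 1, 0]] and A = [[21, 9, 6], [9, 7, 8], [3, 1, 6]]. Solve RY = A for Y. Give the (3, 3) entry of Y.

Left-multiplying both sides by R⁻¹ gives Y = R⁻¹A.
det R = 3, so R⁻¹ = [[1/3, -1, 1], [1/3, -1, 2], [-1/3, 0, 1]].
Y = R⁻¹A = [[1/3, -1, 1], [1/3, -1, 2], [-1/3, 0, 1]] · [[21, 9, 6], [9, 7, 8], [3, 1, 6]] = [[1, -3, 0], [4, -2, 6], [-4, -2, 4]].

4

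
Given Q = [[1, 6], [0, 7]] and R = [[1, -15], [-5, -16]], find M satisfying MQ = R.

M = [[1, -3], [-5, 2]]

Q is on the right of M, so right-multiply by Q⁻¹: M = RQ⁻¹.
det Q = 7, so Q⁻¹ = [[1, -6/7], [0, 1/7]].
M = RQ⁻¹ = [[1, -15], [-5, -16]] · [[1, -6/7], [0, 1/7]] = [[1, -3], [-5, 2]].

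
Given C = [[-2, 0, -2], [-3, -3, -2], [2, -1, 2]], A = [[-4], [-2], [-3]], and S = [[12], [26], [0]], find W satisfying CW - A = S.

W = [[-1], [-5], [-3]]

CW = S + A = [[8], [24], [-3]].
C is on the left of W, so left-multiply by C⁻¹: W = C⁻¹(S + A).
C has determinant -2; C⁻¹ = [[4, -1, 3], [-1, 0, -1], [-9/2, 1, -3]].
W = C⁻¹(S + A) = [[-1], [-5], [-3]].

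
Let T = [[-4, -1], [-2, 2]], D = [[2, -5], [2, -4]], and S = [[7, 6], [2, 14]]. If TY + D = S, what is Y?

Y = [[-1, -4], [-1, 5]]

TY = S − D = [[5, 11], [0, 18]].
Since T multiplies Y on the left, Y = T⁻¹(S − D).
det T = -10, so T⁻¹ = [[-1/5, -1/10], [-1/5, 2/5]].
Y = T⁻¹(S − D) = [[-1, -4], [-1, 5]].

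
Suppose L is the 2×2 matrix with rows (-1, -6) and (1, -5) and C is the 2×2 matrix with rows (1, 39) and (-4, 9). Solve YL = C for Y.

Since L sits to the right of Y, Y = CL⁻¹.
L has determinant 11; L⁻¹ = [[-5/11, 6/11], [-1/11, -1/11]].
Y = CL⁻¹ = [[1, 39], [-4, 9]] · [[-5/11, 6/11], [-1/11, -1/11]] = [[-4, -3], [1, -3]].

Y = [[-4, -3], [1, -3]]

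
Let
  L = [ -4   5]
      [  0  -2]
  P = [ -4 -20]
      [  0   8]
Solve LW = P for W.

W = [[1, 0], [0, -4]]

Since L multiplies W on the left, W = L⁻¹P.
L has determinant 8; L⁻¹ = [[-1/4, -5/8], [0, -1/2]].
W = L⁻¹P = [[-1/4, -5/8], [0, -1/2]] · [[-4, -20], [0, 8]] = [[1, 0], [0, -4]].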